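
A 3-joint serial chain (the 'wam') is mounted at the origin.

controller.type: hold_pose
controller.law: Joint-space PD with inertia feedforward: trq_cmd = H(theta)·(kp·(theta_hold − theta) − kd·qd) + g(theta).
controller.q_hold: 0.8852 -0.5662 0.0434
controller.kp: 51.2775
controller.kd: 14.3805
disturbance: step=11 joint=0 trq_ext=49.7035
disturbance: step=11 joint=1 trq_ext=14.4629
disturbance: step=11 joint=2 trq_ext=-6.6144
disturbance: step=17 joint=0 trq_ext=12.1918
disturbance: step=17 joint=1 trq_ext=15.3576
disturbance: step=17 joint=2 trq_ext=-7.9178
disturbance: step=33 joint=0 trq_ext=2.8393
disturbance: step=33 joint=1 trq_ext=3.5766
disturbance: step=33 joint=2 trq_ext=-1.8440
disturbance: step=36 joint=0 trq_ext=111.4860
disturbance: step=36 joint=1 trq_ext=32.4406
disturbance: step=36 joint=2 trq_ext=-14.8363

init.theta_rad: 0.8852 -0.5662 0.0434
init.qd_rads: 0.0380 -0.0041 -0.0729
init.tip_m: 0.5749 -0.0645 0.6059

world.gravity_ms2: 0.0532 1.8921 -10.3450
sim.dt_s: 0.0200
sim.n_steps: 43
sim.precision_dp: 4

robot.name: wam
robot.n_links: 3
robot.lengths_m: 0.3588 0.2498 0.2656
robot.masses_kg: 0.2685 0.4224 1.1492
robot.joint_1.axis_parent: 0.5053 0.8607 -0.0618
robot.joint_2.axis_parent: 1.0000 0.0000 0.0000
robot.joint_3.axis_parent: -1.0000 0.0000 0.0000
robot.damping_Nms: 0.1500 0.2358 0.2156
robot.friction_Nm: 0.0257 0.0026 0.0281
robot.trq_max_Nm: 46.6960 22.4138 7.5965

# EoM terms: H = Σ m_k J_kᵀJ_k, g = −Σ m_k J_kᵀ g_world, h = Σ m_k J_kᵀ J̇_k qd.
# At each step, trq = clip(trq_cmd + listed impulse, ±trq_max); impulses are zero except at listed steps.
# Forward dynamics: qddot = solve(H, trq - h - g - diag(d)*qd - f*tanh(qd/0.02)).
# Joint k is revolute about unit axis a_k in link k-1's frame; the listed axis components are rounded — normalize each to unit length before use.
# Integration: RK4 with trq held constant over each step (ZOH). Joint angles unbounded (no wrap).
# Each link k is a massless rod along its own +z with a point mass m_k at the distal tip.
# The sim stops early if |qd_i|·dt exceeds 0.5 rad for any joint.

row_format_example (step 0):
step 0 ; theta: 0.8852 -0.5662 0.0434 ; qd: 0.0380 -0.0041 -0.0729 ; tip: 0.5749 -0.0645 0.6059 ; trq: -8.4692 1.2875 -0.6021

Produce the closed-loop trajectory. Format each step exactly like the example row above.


step 1 ; theta: 0.8858 -0.5659 0.0430 ; qd: 0.0263 0.0101 -0.0257 ; tip: 0.5753 -0.0650 0.6056 ; trq: -8.3291 1.3489 -0.6345
step 2 ; theta: 0.8863 -0.5655 0.0430 ; qd: 0.0176 0.0048 -0.0227 ; tip: 0.5755 -0.0653 0.6054 ; trq: -8.2184 1.3987 -0.6581
step 3 ; theta: 0.8866 -0.5652 0.0430 ; qd: 0.0111 0.0003 -0.0210 ; tip: 0.5757 -0.0655 0.6052 ; trq: -8.1315 1.4382 -0.6768
step 4 ; theta: 0.8867 -0.5650 0.0431 ; qd: 0.0063 -0.0033 -0.0198 ; tip: 0.5758 -0.0657 0.6052 ; trq: -8.0641 1.4697 -0.6917
step 5 ; theta: 0.8868 -0.5649 0.0432 ; qd: 0.0028 -0.0060 -0.0190 ; tip: 0.5759 -0.0658 0.6051 ; trq: -8.0119 1.4946 -0.7036
step 6 ; theta: 0.8868 -0.5648 0.0433 ; qd: 0.0004 -0.0081 -0.0183 ; tip: 0.5759 -0.0658 0.6051 ; trq: -7.9717 1.5142 -0.7130
step 7 ; theta: 0.8868 -0.5647 0.0434 ; qd: -0.0013 -0.0096 -0.0178 ; tip: 0.5759 -0.0658 0.6051 ; trq: -7.9407 1.5298 -0.7204
step 8 ; theta: 0.8868 -0.5647 0.0435 ; qd: -0.0025 -0.0108 -0.0174 ; tip: 0.5758 -0.0657 0.6051 ; trq: -7.9169 1.5420 -0.7264
step 9 ; theta: 0.8867 -0.5647 0.0437 ; qd: -0.0033 -0.0115 -0.0172 ; tip: 0.5758 -0.0657 0.6052 ; trq: -7.8986 1.5515 -0.7311
step 10 ; theta: 0.8866 -0.5647 0.0438 ; qd: -0.0037 -0.0121 -0.0170 ; tip: 0.5758 -0.0656 0.6052 ; trq: -7.8845 1.5590 -0.7348
step 11 ; theta: 0.8866 -0.5647 0.0439 ; qd: -0.0040 -0.0124 -0.0169 ; tip: 0.5757 -0.0656 0.6052 ; trq: 41.8298 16.0278 -7.3521
step 12 ; theta: 0.8970 -0.5647 0.0441 ; qd: 1.0507 -0.0014 -0.0145 ; tip: 0.5811 -0.0691 0.5997 ; trq: -22.7605 -2.8182 1.2664
step 13 ; theta: 0.9148 -0.5643 0.0442 ; qd: 0.7293 0.0142 -0.0164 ; tip: 0.5902 -0.0752 0.5900 ; trq: -19.5344 -1.9749 0.8810
step 14 ; theta: 0.9270 -0.5638 0.0443 ; qd: 0.4851 0.0151 -0.0191 ; tip: 0.5963 -0.0795 0.5834 ; trq: -16.9646 -1.2640 0.5555
step 15 ; theta: 0.9348 -0.5633 0.0444 ; qd: 0.3004 0.0104 -0.0206 ; tip: 0.6002 -0.0823 0.5790 ; trq: -14.9217 -0.6765 0.2863
step 16 ; theta: 0.9394 -0.5629 0.0444 ; qd: 0.1617 0.0044 -0.0208 ; tip: 0.6025 -0.0840 0.5764 ; trq: -13.3013 -0.1978 0.0666
step 17 ; theta: 0.9416 -0.5627 0.0445 ; qd: 0.0587 -0.0013 -0.0204 ; tip: 0.6036 -0.0849 0.5752 ; trq: 0.1726 15.5461 -7.5965
step 18 ; theta: 0.9420 -0.5558 0.0391 ; qd: -0.0250 0.6962 -0.4988 ; tip: 0.6047 -0.0899 0.5750 ; trq: -14.7022 -4.1029 1.9815
step 19 ; theta: 0.9410 -0.5435 0.0318 ; qd: -0.0726 0.5214 -0.2550 ; tip: 0.6057 -0.0977 0.5756 ; trq: -13.1883 -2.8587 1.3806
step 20 ; theta: 0.9392 -0.5346 0.0281 ; qd: -0.1055 0.3617 -0.1249 ; tip: 0.6057 -0.1026 0.5765 ; trq: -11.9758 -1.8730 0.9075
step 21 ; theta: 0.9369 -0.5287 0.0265 ; qd: -0.1277 0.2338 -0.0432 ; tip: 0.6052 -0.1053 0.5777 ; trq: -11.0083 -1.0948 0.5344
step 22 ; theta: 0.9342 -0.5250 0.0261 ; qd: -0.1416 0.1198 -0.0220 ; tip: 0.6041 -0.1063 0.5792 ; trq: -10.2395 -0.4821 0.2435
step 23 ; theta: 0.9313 -0.5233 0.0260 ; qd: -0.1494 0.0307 -0.0185 ; tip: 0.6028 -0.1062 0.5809 ; trq: -9.6318 -0.0014 0.0164
step 24 ; theta: 0.9282 -0.5231 0.0262 ; qd: -0.1525 -0.0291 -0.0076 ; tip: 0.6014 -0.1053 0.5826 ; trq: -9.1539 0.3744 -0.1618
step 25 ; theta: 0.9252 -0.5239 0.0266 ; qd: -0.1522 -0.0676 0.0068 ; tip: 0.5998 -0.1038 0.5844 ; trq: -8.7807 0.6672 -0.3014
step 26 ; theta: 0.9222 -0.5255 0.0269 ; qd: -0.1490 -0.0987 0.0058 ; tip: 0.5981 -0.1019 0.5861 ; trq: -8.4914 0.8948 -0.4084
step 27 ; theta: 0.9192 -0.5275 0.0273 ; qd: -0.1439 -0.1149 0.0130 ; tip: 0.5965 -0.0998 0.5878 ; trq: -8.2690 1.0718 -0.4924
step 28 ; theta: 0.9164 -0.5299 0.0275 ; qd: -0.1374 -0.1246 0.0166 ; tip: 0.5949 -0.0976 0.5894 ; trq: -8.0998 1.2085 -0.5569
step 29 ; theta: 0.9138 -0.5325 0.0277 ; qd: -0.1300 -0.1246 0.0278 ; tip: 0.5933 -0.0953 0.5909 ; trq: -7.9727 1.3140 -0.6073
step 30 ; theta: 0.9112 -0.5351 0.0280 ; qd: -0.1220 -0.1213 0.0367 ; tip: 0.5918 -0.0930 0.5923 ; trq: -7.8789 1.3950 -0.6460
step 31 ; theta: 0.9089 -0.5377 0.0284 ; qd: -0.1137 -0.1191 0.0371 ; tip: 0.5904 -0.0908 0.5936 ; trq: -7.8110 1.4569 -0.6751
step 32 ; theta: 0.9067 -0.5402 0.0288 ; qd: -0.1053 -0.1150 0.0368 ; tip: 0.5890 -0.0887 0.5948 ; trq: -7.7633 1.5038 -0.6971
step 33 ; theta: 0.9047 -0.5427 0.0291 ; qd: -0.0971 -0.1094 0.0366 ; tip: 0.5878 -0.0867 0.5959 ; trq: -4.8919 5.1155 -2.5576
step 34 ; theta: 0.9028 -0.5442 0.0265 ; qd: -0.0906 -0.0179 -0.2412 ; tip: 0.5868 -0.0860 0.5969 ; trq: -8.5683 0.4909 -0.1861
step 35 ; theta: 0.9011 -0.5439 0.0244 ; qd: -0.0822 0.0202 -0.0364 ; tip: 0.5861 -0.0861 0.5979 ; trq: -8.3836 0.7426 -0.3213
step 36 ; theta: 0.8995 -0.5436 0.0244 ; qd: -0.0739 -0.0129 -0.0132 ; tip: 0.5853 -0.0858 0.5987 ; trq: 46.6960 22.4138 -7.5965
step 37 ; theta: 0.9079 -0.5077 0.0910 ; qd: 0.9182 3.1220 5.6955 ; tip: 0.5894 -0.0894 0.5938 ; trq: -24.5894 -5.2800 1.8036
step 38 ; theta: 0.9236 -0.4715 0.1538 ; qd: 0.6499 0.8979 1.3976 ; tip: 0.5969 -0.0968 0.5843 ; trq: -20.9505 -3.7764 1.3940
step 39 ; theta: 0.9344 -0.4613 0.1679 ; qd: 0.4280 0.2206 0.2133 ; tip: 0.6023 -0.1018 0.5779 ; trq: -18.0547 -2.6309 0.9591
step 40 ; theta: 0.9413 -0.4593 0.1687 ; qd: 0.2532 0.0220 -0.0387 ; tip: 0.6057 -0.1049 0.5740 ; trq: -15.7514 -1.7277 0.5687
step 41 ; theta: 0.9450 -0.4595 0.1678 ; qd: 0.1205 -0.0385 -0.0462 ; tip: 0.6076 -0.1062 0.5719 ; trq: -13.9238 -1.0074 0.2408
step 42 ; theta: 0.9464 -0.4607 0.1670 ; qd: 0.0222 -0.0745 -0.0356 ; tip: 0.6082 -0.1063 0.5711 ; trq: -12.4778 -0.4343 -0.0216
step 43 ; theta: 0.9462 -0.4624 0.1663 ; qd: -0.0484 -0.1003 -0.0285 ; tip: 0.6080 -0.1055 0.5712


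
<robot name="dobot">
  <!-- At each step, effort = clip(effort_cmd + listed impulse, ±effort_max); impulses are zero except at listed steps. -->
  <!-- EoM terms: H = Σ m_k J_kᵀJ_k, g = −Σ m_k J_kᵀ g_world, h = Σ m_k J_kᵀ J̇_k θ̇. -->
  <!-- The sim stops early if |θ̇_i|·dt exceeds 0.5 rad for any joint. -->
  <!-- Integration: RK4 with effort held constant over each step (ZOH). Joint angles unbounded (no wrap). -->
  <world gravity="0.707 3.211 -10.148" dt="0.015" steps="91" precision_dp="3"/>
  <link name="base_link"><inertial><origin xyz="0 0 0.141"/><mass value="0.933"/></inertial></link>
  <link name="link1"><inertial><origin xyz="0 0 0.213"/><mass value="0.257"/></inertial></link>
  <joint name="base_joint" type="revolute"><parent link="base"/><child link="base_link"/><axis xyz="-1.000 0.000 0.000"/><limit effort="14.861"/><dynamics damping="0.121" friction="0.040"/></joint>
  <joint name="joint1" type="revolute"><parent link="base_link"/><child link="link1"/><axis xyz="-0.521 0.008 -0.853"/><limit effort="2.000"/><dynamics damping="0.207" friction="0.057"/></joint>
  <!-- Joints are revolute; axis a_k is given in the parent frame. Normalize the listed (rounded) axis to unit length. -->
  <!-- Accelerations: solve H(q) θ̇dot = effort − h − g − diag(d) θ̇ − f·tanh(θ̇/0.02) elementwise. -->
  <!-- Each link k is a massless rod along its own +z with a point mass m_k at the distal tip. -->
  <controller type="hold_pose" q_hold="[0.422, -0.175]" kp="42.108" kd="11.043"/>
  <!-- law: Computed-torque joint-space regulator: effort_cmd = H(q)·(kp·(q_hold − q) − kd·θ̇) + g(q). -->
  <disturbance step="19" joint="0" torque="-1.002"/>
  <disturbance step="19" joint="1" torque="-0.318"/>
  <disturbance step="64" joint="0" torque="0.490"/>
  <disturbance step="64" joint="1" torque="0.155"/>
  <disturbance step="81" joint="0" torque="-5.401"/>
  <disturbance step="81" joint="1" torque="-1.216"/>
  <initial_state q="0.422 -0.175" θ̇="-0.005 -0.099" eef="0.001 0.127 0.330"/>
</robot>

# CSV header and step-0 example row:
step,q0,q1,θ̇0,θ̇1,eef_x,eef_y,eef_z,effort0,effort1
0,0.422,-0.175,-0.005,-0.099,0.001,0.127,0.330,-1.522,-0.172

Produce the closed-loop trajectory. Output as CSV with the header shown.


step,q0,q1,θ̇0,θ̇1,eef_x,eef_y,eef_z,effort0,effort1
1,0.421,-0.170,0.181,-1.001,0.001,0.127,0.330,-1.525,-0.162
2,0.419,-0.164,0.330,-1.758,0.001,0.127,0.330,-1.522,-0.153
3,0.418,-0.159,0.436,-2.332,0.001,0.127,0.330,-1.516,-0.145
4,0.416,-0.153,0.510,-2.764,0.001,0.127,0.330,-1.507,-0.139
5,0.414,-0.147,0.560,-3.093,0.001,0.127,0.330,-1.495,-0.133
6,0.412,-0.140,0.595,-3.351,0.001,0.127,0.330,-1.482,-0.129
7,0.410,-0.134,0.621,-3.562,0.001,0.127,0.330,-1.467,-0.124
8,0.407,-0.127,0.642,-3.744,0.001,0.127,0.330,-1.452,-0.121
9,0.404,-0.121,0.660,-3.909,0.000,0.127,0.330,-1.438,-0.117
10,0.401,-0.114,0.679,-4.064,0.000,0.126,0.330,-1.423,-0.114
11,0.398,-0.106,0.699,-4.214,0.000,0.126,0.331,-1.409,-0.111
12,0.394,-0.099,0.720,-4.363,0.000,0.126,0.331,-1.395,-0.108
13,0.391,-0.092,0.744,-4.513,0.000,0.125,0.331,-1.381,-0.105
14,0.387,-0.084,0.769,-4.666,0.000,0.125,0.331,-1.369,-0.102
15,0.383,-0.076,0.797,-4.820,0.000,0.124,0.331,-1.356,-0.099
16,0.379,-0.068,0.826,-4.978,0.000,0.124,0.332,-1.345,-0.097
17,0.375,-0.060,0.858,-5.139,0.000,0.123,0.332,-1.334,-0.094
18,0.371,-0.051,0.891,-5.301,0.000,0.123,0.332,-1.324,-0.092
19,0.367,-0.043,0.926,-5.466,0.000,0.123,0.332,-2.317,-0.408
20,0.362,-0.043,0.711,-5.807,0.000,0.121,0.333,-1.138,-0.051
21,0.355,-0.035,0.776,-5.857,-0.000,0.119,0.333,-1.143,-0.053
22,0.348,-0.026,0.844,-5.945,-0.000,0.118,0.334,-1.149,-0.056
23,0.341,-0.018,0.914,-6.057,-0.000,0.117,0.334,-1.156,-0.058
24,0.336,-0.009,0.982,-6.182,-0.000,0.116,0.335,-1.163,-0.059
25,0.331,-0.001,1.048,-6.315,-0.000,0.115,0.335,-1.170,-0.061
26,0.326,0.007,1.112,-6.450,0.000,0.114,0.335,-1.179,-0.063
27,0.322,0.015,1.173,-6.584,0.000,0.114,0.335,-1.188,-0.065
28,0.319,0.024,1.231,-6.714,0.000,0.113,0.335,-1.198,-0.066
29,0.316,0.031,1.286,-6.838,0.000,0.113,0.335,-1.209,-0.068
30,0.314,0.039,1.339,-6.954,0.000,0.113,0.335,-1.221,-0.071
31,0.312,0.047,1.388,-7.060,0.000,0.113,0.335,-1.234,-0.073
32,0.310,0.054,1.435,-7.156,0.000,0.114,0.335,-1.248,-0.076
33,0.309,0.061,1.478,-7.241,0.000,0.114,0.335,-1.263,-0.079
34,0.308,0.067,1.518,-7.315,0.000,0.115,0.335,-1.280,-0.082
35,0.308,0.073,1.555,-7.377,0.000,0.115,0.335,-1.297,-0.085
36,0.309,0.079,1.589,-7.428,0.000,0.116,0.334,-1.316,-0.089
37,0.309,0.085,1.619,-7.469,0.000,0.117,0.334,-1.335,-0.093
38,0.310,0.090,1.646,-7.498,0.001,0.117,0.334,-1.354,-0.097
39,0.312,0.095,1.670,-7.518,0.001,0.118,0.333,-1.375,-0.101
40,0.313,0.100,1.690,-7.529,0.001,0.119,0.333,-1.395,-0.105
41,0.315,0.104,1.707,-7.532,0.001,0.121,0.333,-1.415,-0.109
42,0.317,0.108,1.721,-7.528,0.001,0.122,0.332,-1.436,-0.113
43,0.320,0.112,1.732,-7.517,0.001,0.123,0.332,-1.456,-0.117
44,0.323,0.115,1.740,-7.500,0.001,0.124,0.331,-1.476,-0.121
45,0.326,0.118,1.746,-7.478,0.001,0.126,0.331,-1.496,-0.125
46,0.329,0.121,1.748,-7.452,0.001,0.127,0.330,-1.515,-0.129
47,0.332,0.124,1.749,-7.423,0.001,0.128,0.330,-1.534,-0.133
48,0.336,0.127,1.747,-7.390,0.001,0.130,0.329,-1.552,-0.137
49,0.339,0.129,1.743,-7.356,0.001,0.131,0.329,-1.569,-0.141
50,0.343,0.132,1.737,-7.319,0.001,0.132,0.328,-1.586,-0.144
51,0.346,0.134,1.730,-7.281,0.001,0.134,0.327,-1.602,-0.148
52,0.350,0.136,1.721,-7.242,0.001,0.135,0.327,-1.617,-0.151
53,0.353,0.138,1.711,-7.202,0.001,0.137,0.326,-1.632,-0.154
54,0.357,0.140,1.700,-7.162,0.001,0.138,0.326,-1.645,-0.157
55,0.360,0.141,1.688,-7.122,0.001,0.139,0.325,-1.658,-0.159
56,0.364,0.143,1.675,-7.082,0.001,0.141,0.325,-1.670,-0.162
57,0.367,0.144,1.662,-7.042,0.001,0.142,0.324,-1.682,-0.164
58,0.371,0.146,1.648,-7.003,0.001,0.143,0.324,-1.693,-0.167
59,0.374,0.147,1.633,-6.964,0.001,0.144,0.323,-1.703,-0.169
60,0.377,0.148,1.619,-6.926,0.001,0.145,0.323,-1.712,-0.171
61,0.380,0.149,1.604,-6.889,0.001,0.146,0.322,-1.721,-0.173
62,0.383,0.150,1.589,-6.853,0.001,0.148,0.322,-1.729,-0.174
63,0.386,0.151,1.574,-6.817,0.001,0.149,0.321,-1.736,-0.176
64,0.389,0.152,1.559,-6.783,0.001,0.150,0.321,-1.253,-0.022
65,0.392,0.157,1.680,-6.694,0.001,0.151,0.320,-1.836,-0.197
66,0.396,0.158,1.635,-6.649,0.001,0.152,0.319,-1.834,-0.197
67,0.400,0.158,1.595,-6.607,0.001,0.154,0.319,-1.833,-0.196
68,0.404,0.159,1.559,-6.568,0.001,0.155,0.318,-1.831,-0.196
69,0.407,0.160,1.527,-6.533,0.001,0.156,0.317,-1.830,-0.196
70,0.410,0.160,1.498,-6.500,0.001,0.157,0.317,-1.829,-0.196
71,0.413,0.161,1.472,-6.469,0.001,0.158,0.316,-1.829,-0.196
72,0.415,0.161,1.449,-6.441,0.002,0.159,0.316,-1.828,-0.196
73,0.417,0.162,1.427,-6.414,0.002,0.159,0.316,-1.827,-0.196
74,0.419,0.162,1.408,-6.390,0.002,0.160,0.315,-1.827,-0.196
75,0.421,0.163,1.391,-6.367,0.002,0.161,0.315,-1.826,-0.196
76,0.422,0.163,1.376,-6.346,0.002,0.161,0.315,-1.826,-0.196
77,0.423,0.163,1.362,-6.326,0.002,0.162,0.315,-1.825,-0.196
78,0.424,0.164,1.349,-6.307,0.002,0.162,0.314,-1.825,-0.196
79,0.425,0.164,1.337,-6.290,0.002,0.162,0.314,-1.824,-0.196
80,0.426,0.164,1.327,-6.274,0.002,0.163,0.314,-1.824,-0.196
81,0.427,0.164,1.317,-6.258,0.002,0.163,0.314,-7.225,-1.412
82,0.418,0.154,-0.231,-6.463,0.001,0.159,0.316,-0.892,-0.010
83,0.398,0.152,0.060,-6.373,0.001,0.152,0.319,-0.985,-0.032
84,0.382,0.152,0.325,-6.413,0.001,0.147,0.322,-1.065,-0.050
85,0.369,0.151,0.551,-6.454,0.001,0.143,0.324,-1.136,-0.065
86,0.359,0.151,0.742,-6.490,0.001,0.140,0.325,-1.200,-0.078
87,0.352,0.151,0.903,-6.522,0.001,0.137,0.326,-1.258,-0.090
88,0.346,0.152,1.038,-6.547,0.001,0.136,0.327,-1.309,-0.101
89,0.343,0.152,1.150,-6.566,0.001,0.135,0.327,-1.356,-0.111
90,0.341,0.153,1.242,-6.578,0.001,0.134,0.327,-1.399,-0.119
91,0.340,0.153,1.317,-6.585,0.001,0.134,0.327,,


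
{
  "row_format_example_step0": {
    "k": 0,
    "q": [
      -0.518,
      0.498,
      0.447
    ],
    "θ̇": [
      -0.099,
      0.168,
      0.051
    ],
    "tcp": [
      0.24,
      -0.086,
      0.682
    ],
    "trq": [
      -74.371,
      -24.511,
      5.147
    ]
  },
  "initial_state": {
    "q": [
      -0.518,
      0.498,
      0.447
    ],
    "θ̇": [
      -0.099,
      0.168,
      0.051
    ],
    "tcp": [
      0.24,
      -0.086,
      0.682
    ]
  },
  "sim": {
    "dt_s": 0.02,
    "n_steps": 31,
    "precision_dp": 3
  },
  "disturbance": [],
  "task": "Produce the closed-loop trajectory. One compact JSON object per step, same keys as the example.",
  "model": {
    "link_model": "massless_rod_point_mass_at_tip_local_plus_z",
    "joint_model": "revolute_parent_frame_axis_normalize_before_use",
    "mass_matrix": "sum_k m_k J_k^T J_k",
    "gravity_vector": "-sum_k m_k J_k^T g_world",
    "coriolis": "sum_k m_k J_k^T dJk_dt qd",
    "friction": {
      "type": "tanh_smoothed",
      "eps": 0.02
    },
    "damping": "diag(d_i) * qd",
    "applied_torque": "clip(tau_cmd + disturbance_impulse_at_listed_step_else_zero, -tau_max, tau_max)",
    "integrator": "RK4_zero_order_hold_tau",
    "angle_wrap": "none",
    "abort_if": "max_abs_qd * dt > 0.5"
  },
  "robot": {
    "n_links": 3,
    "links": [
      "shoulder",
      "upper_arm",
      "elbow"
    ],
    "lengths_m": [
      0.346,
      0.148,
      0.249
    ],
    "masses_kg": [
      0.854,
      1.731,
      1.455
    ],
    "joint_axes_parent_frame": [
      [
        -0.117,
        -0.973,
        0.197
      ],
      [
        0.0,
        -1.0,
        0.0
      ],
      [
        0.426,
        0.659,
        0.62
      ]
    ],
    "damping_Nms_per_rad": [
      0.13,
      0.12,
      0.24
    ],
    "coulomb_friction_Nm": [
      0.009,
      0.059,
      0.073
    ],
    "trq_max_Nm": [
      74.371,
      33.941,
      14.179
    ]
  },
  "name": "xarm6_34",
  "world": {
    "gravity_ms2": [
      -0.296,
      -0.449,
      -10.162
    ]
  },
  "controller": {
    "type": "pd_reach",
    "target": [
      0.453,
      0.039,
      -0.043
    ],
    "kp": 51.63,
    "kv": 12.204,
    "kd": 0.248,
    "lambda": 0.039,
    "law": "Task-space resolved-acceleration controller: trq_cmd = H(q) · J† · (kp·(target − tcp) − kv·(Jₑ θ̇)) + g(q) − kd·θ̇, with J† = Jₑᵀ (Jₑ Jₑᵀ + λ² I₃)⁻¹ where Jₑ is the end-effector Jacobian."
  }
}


{"k":1,"q":[-0.548,0.519,0.406],"\u03b8\u0307":[-2.868,1.96,-3.91],"tcp":[0.245,-0.086,0.679],"trq":[-74.371,-20.321,4.222]}
{"k":2,"q":[-0.639,0.598,0.31],"\u03b8\u0307":[-6.136,5.687,-5.731],"tcp":[0.257,-0.086,0.667],"trq":[-49.622,-12.651,2.326]}
{"k":3,"q":[-0.781,0.73,0.187],"\u03b8\u0307":[-8.018,7.296,-6.526],"tcp":[0.275,-0.084,0.642],"trq":[-13.127,-3.647,0.549]}
{"k":4,"q":[-0.944,0.871,0.062],"\u03b8\u0307":[-8.266,6.757,-6.018],"tcp":[0.298,-0.079,0.604],"trq":[9.197,2.145,-0.625]}
{"k":5,"q":[-1.105,0.994,-0.05],"\u03b8\u0307":[-7.888,5.57,-5.311],"tcp":[0.324,-0.073,0.559],"trq":[20.936,5.356,-1.124]}
{"k":6,"q":[-1.257,1.093,-0.15],"\u03b8\u0307":[-7.325,4.346,-4.739],"tcp":[0.35,-0.068,0.51],"trq":[27.157,7.21,-1.215]}
{"k":7,"q":[-1.397,1.169,-0.239],"\u03b8\u0307":[-6.713,3.268,-4.279],"tcp":[0.376,-0.063,0.462],"trq":[30.45,8.357,-1.114]}
{"k":8,"q":[-1.525,1.225,-0.321],"\u03b8\u0307":[-6.096,2.378,-3.881],"tcp":[0.4,-0.059,0.414],"trq":[32.078,9.098,-0.941]}
{"k":9,"q":[-1.641,1.266,-0.394],"\u03b8\u0307":[-5.496,1.672,-3.519],"tcp":[0.422,-0.056,0.367],"trq":[32.696,9.576,-0.752]}
{"k":10,"q":[-1.745,1.293,-0.461],"\u03b8\u0307":[-4.922,1.129,-3.183],"tcp":[0.44,-0.054,0.323],"trq":[32.668,9.858,-0.57]}
{"k":11,"q":[-1.838,1.312,-0.521],"\u03b8\u0307":[-4.384,0.726,-2.874],"tcp":[0.455,-0.053,0.282],"trq":[32.212,9.985,-0.402]}
{"k":12,"q":[-1.921,1.324,-0.575],"\u03b8\u0307":[-3.885,0.438,-2.594],"tcp":[0.467,-0.052,0.243],"trq":[31.465,9.981,-0.247]}
{"k":13,"q":[-1.994,1.33,-0.625],"\u03b8\u0307":[-3.429,0.242,-2.345],"tcp":[0.477,-0.051,0.208],"trq":[30.524,9.869,-0.105]}
{"k":14,"q":[-2.059,1.334,-0.669],"\u03b8\u0307":[-3.016,0.118,-2.128],"tcp":[0.484,-0.05,0.176],"trq":[29.46,9.671,0.029]}
{"k":15,"q":[-2.115,1.336,-0.71],"\u03b8\u0307":[-2.643,0.048,-1.941],"tcp":[0.489,-0.049,0.148],"trq":[28.328,9.407,0.156]}
{"k":16,"q":[-2.165,1.336,-0.747],"\u03b8\u0307":[-2.31,0.017,-1.78],"tcp":[0.492,-0.048,0.122],"trq":[27.169,9.096,0.276]}
{"k":17,"q":[-2.208,1.337,-0.781],"\u03b8\u0307":[-2.014,0.015,-1.64],"tcp":[0.494,-0.047,0.099],"trq":[26.018,8.754,0.389]}
{"k":18,"q":[-2.246,1.337,-0.812],"\u03b8\u0307":[-1.749,0.027,-1.523],"tcp":[0.494,-0.045,0.079],"trq":[24.898,8.401,0.497]}
{"k":19,"q":[-2.278,1.338,-0.842],"\u03b8\u0307":[-1.513,0.046,-1.424],"tcp":[0.494,-0.044,0.062],"trq":[23.828,8.05,0.598]}
{"k":20,"q":[-2.307,1.339,-0.869],"\u03b8\u0307":[-1.303,0.07,-1.337],"tcp":[0.493,-0.042,0.047],"trq":[22.82,7.708,0.692]}
{"k":21,"q":[-2.331,1.341,-0.895],"\u03b8\u0307":[-1.116,0.094,-1.26],"tcp":[0.492,-0.039,0.034],"trq":[21.882,7.38,0.778]}
{"k":22,"q":[-2.351,1.343,-0.919],"\u03b8\u0307":[-0.95,0.115,-1.191],"tcp":[0.49,-0.037,0.022],"trq":[21.018,7.073,0.856]}
{"k":23,"q":[-2.369,1.345,-0.942],"\u03b8\u0307":[-0.803,0.133,-1.128],"tcp":[0.488,-0.035,0.013],"trq":[20.228,6.787,0.927]}
{"k":24,"q":[-2.384,1.348,-0.964],"\u03b8\u0307":[-0.673,0.147,-1.069],"tcp":[0.485,-0.032,0.005],"trq":[19.511,6.526,0.991]}
{"k":25,"q":[-2.396,1.351,-0.985],"\u03b8\u0307":[-0.558,0.156,-1.015],"tcp":[0.483,-0.029,-0.002],"trq":[18.865,6.289,1.049]}
{"k":26,"q":[-2.406,1.354,-1.005],"\u03b8\u0307":[-0.456,0.16,-0.965],"tcp":[0.481,-0.027,-0.008],"trq":[18.287,6.075,1.101]}
{"k":27,"q":[-2.415,1.358,-1.024],"\u03b8\u0307":[-0.367,0.16,-0.918],"tcp":[0.478,-0.024,-0.012],"trq":[17.772,5.883,1.147]}
{"k":28,"q":[-2.421,1.361,-1.041],"\u03b8\u0307":[-0.289,0.157,-0.873],"tcp":[0.476,-0.021,-0.016],"trq":[17.316,5.713,1.19]}
{"k":29,"q":[-2.426,1.364,-1.058],"\u03b8\u0307":[-0.221,0.15,-0.831],"tcp":[0.474,-0.018,-0.019],"trq":[16.914,5.562,1.228]}
{"k":30,"q":[-2.43,1.367,-1.075],"\u03b8\u0307":[-0.162,0.141,-0.791],"tcp":[0.472,-0.016,-0.022],"trq":[16.561,5.429,1.263]}
{"k":31,"q":[-2.433,1.369,-1.09],"\u03b8\u0307":[-0.111,0.13,-0.754],"tcp":[0.47,-0.013,-0.024]}


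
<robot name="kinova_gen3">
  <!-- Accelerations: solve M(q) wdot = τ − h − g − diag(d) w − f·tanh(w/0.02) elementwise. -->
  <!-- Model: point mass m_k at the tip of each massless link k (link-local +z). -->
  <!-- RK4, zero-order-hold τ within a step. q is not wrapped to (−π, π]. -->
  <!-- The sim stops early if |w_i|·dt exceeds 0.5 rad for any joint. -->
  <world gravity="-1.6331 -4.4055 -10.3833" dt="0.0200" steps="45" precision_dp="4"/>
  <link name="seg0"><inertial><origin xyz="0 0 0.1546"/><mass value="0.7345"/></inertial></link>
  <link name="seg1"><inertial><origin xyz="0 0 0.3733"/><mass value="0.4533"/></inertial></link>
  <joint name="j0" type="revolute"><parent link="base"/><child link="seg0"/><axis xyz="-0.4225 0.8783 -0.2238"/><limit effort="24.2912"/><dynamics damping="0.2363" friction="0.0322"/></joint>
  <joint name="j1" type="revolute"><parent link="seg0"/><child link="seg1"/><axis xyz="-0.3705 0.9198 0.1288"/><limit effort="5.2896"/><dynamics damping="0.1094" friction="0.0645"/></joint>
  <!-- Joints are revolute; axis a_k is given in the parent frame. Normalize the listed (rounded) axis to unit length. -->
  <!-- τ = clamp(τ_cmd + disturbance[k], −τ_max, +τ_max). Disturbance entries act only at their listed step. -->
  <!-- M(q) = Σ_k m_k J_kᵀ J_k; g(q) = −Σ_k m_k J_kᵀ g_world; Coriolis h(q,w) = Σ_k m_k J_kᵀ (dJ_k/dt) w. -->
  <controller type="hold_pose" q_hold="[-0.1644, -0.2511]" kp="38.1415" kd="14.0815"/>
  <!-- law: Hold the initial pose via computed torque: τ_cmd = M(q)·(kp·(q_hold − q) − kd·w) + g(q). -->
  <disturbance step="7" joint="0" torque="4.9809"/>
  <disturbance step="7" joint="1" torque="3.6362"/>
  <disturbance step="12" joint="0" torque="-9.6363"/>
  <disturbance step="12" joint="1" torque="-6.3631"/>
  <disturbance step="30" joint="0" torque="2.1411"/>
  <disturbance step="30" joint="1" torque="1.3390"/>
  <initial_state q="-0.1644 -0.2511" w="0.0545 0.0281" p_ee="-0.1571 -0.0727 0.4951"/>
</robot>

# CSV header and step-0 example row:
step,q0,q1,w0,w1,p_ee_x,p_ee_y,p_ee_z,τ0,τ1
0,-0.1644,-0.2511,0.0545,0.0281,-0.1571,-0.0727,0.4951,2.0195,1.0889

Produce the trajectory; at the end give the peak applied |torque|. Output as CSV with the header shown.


step,q0,q1,w0,w1,p_ee_x,p_ee_y,p_ee_z,τ0,τ1
1,-0.1633,-0.2510,0.0189,0.0452,-0.1566,-0.0724,0.4953,2.0572,1.1108
2,-0.1626,-0.2508,0.0044,0.0418,-0.1563,-0.0722,0.4955,2.0825,1.1273
3,-0.1622,-0.2507,-0.0080,0.0429,-0.1561,-0.0721,0.4956,2.1008,1.1388
4,-0.1619,-0.2506,-0.0144,0.0400,-0.1559,-0.0720,0.4956,2.1138,1.1474
5,-0.1617,-0.2507,-0.0178,0.0363,-0.1558,-0.0720,0.4956,2.1233,1.1540
6,-0.1615,-0.2508,-0.0201,0.0334,-0.1558,-0.0719,0.4957,2.1305,1.1590
7,-0.1614,-0.2509,-0.0218,0.0313,-0.1558,-0.0719,0.4957,7.1168,4.7990
8,-0.1606,-0.2407,0.1128,0.9770,-0.1522,-0.0704,0.4973,0.6885,0.1328
9,-0.1573,-0.2264,0.2026,0.4814,-0.1463,-0.0678,0.4998,1.0139,0.3899
10,-0.1532,-0.2195,0.2018,0.2121,-0.1424,-0.0659,0.5013,1.2711,0.5814
11,-0.1494,-0.2169,0.1712,0.0567,-0.1399,-0.0646,0.5023,1.4719,0.7263
12,-0.1465,-0.2165,0.0882,0.0377,-0.1385,-0.0639,0.5028,-8.0090,-5.2896
13,-0.1576,-0.2186,-1.1706,-0.2760,-0.1439,-0.0668,0.5008,4.5243,2.6748
14,-0.1764,-0.2251,-0.7413,-0.3400,-0.1540,-0.0723,0.4969,3.9672,2.3279
15,-0.1887,-0.2314,-0.4921,-0.2791,-0.1611,-0.0761,0.4939,3.5481,2.0558
16,-0.1969,-0.2361,-0.3360,-0.1879,-0.1660,-0.0787,0.4917,3.2302,1.8442
17,-0.2026,-0.2391,-0.2324,-0.1007,-0.1692,-0.0805,0.4902,2.9877,1.6806
18,-0.2065,-0.2404,-0.1593,-0.0307,-0.1712,-0.0816,0.4893,2.8023,1.5546
19,-0.2090,-0.2407,-0.0644,-0.0454,-0.1724,-0.0823,0.4888,2.6605,1.4666
20,-0.2100,-0.2410,-0.0036,-0.0455,-0.1729,-0.0825,0.4886,2.5544,1.3998
21,-0.2102,-0.2412,0.0356,-0.0443,-0.1730,-0.0826,0.4885,2.4797,1.3530
22,-0.2098,-0.2411,0.0550,-0.0319,-0.1728,-0.0825,0.4886,2.4244,1.3170
23,-0.2092,-0.2408,0.0617,-0.0142,-0.1725,-0.0823,0.4888,2.3834,1.2893
24,-0.2084,-0.2401,0.0618,0.0026,-0.1720,-0.0820,0.4890,2.3538,1.2687
25,-0.2075,-0.2395,0.0639,0.0090,-0.1714,-0.0817,0.4893,2.3316,1.2541
26,-0.2061,-0.2395,0.0506,0.0317,-0.1708,-0.0814,0.4895,2.3181,1.2435
27,-0.2048,-0.2393,0.0401,0.0507,-0.1702,-0.0811,0.4898,2.3037,1.2328
28,-0.2036,-0.2389,0.0408,0.0495,-0.1696,-0.0807,0.4901,2.2920,1.2260
29,-0.2024,-0.2386,0.0400,0.0491,-0.1690,-0.0804,0.4904,2.2822,1.2204
30,-0.2012,-0.2383,0.0390,0.0481,-0.1684,-0.0800,0.4906,4.4149,2.5547
31,-0.1972,-0.2375,0.3092,0.1055,-0.1665,-0.0790,0.4915,1.6499,0.8199
32,-0.1916,-0.2360,0.2505,0.0393,-0.1637,-0.0774,0.4927,1.7881,0.9167
33,-0.1872,-0.2356,0.1758,0.0385,-0.1617,-0.0763,0.4935,1.8929,0.9845
34,-0.1840,-0.2352,0.1127,0.0502,-0.1603,-0.0754,0.4941,1.9712,1.0336
35,-0.1818,-0.2348,0.0713,0.0505,-0.1592,-0.0748,0.4946,2.0297,1.0710
36,-0.1803,-0.2343,0.0393,0.0533,-0.1585,-0.0744,0.4949,2.0730,1.0983
37,-0.1792,-0.2340,0.0271,0.0403,-0.1579,-0.0741,0.4951,2.1018,1.1183
38,-0.1783,-0.2340,0.0147,0.0369,-0.1576,-0.0739,0.4953,2.1219,1.1317
39,-0.1777,-0.2340,0.0054,0.0350,-0.1573,-0.0737,0.4954,2.1365,1.1415
40,-0.1772,-0.2340,-0.0004,0.0322,-0.1571,-0.0736,0.4955,2.1469,1.1487
41,-0.1767,-0.2342,-0.0038,0.0289,-0.1569,-0.0735,0.4955,2.1543,1.1541
42,-0.1763,-0.2344,-0.0062,0.0262,-0.1568,-0.0734,0.4956,2.1596,1.1581
43,-0.1759,-0.2347,-0.0079,0.0243,-0.1568,-0.0734,0.4956,2.1634,1.1611
44,-0.1756,-0.2350,-0.0093,0.0231,-0.1567,-0.0733,0.4956,2.1661,1.1634
45,-0.1753,-0.2353,-0.0103,0.0222,-0.1567,-0.0733,0.4956,,
# max |τ| (N·m): 8.0090


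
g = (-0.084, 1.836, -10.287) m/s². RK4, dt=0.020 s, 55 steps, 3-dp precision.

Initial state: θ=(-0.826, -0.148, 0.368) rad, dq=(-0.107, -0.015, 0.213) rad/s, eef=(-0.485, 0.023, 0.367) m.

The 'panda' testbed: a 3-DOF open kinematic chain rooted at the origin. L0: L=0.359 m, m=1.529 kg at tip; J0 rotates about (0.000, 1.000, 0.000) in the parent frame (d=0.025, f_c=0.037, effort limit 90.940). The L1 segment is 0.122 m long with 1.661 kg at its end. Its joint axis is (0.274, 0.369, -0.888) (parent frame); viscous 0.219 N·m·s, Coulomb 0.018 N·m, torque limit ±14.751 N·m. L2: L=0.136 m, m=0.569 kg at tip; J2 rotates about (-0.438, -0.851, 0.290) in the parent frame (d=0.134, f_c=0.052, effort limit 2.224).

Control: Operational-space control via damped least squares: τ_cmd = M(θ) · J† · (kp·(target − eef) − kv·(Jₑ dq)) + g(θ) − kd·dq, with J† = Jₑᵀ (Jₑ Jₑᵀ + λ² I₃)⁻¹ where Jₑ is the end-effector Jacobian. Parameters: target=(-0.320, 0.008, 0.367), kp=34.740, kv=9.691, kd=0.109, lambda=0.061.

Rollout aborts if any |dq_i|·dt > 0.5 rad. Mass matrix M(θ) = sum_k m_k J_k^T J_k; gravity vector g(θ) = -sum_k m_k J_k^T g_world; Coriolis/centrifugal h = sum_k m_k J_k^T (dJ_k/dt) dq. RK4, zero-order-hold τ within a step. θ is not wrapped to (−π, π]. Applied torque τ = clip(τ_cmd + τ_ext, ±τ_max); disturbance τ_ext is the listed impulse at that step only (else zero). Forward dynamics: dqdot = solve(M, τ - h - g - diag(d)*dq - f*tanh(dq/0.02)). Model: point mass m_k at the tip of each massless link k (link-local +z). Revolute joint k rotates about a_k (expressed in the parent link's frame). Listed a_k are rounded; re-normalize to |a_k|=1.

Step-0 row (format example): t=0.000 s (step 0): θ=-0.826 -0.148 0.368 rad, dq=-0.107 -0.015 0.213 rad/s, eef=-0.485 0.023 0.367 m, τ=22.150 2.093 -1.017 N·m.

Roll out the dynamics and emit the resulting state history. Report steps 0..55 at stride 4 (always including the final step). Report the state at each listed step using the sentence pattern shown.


t=0.080 s (step 4): θ=-0.800 -0.169 0.404 rad, dq=0.649 -0.342 0.612 rad/s, eef=-0.478 0.024 0.372 m, τ=16.989 1.639 -0.798 N·m.
t=0.160 s (step 8): θ=-0.734 -0.198 0.457 rad, dq=0.947 -0.378 0.688 rad/s, eef=-0.456 0.025 0.394 m, τ=13.259 1.296 -0.633 N·m.
t=0.240 s (step 12): θ=-0.656 -0.228 0.513 rad, dq=0.995 -0.383 0.708 rad/s, eef=-0.429 0.025 0.419 m, τ=10.607 1.065 -0.540 N·m.
t=0.320 s (step 16): θ=-0.579 -0.258 0.570 rad, dq=0.903 -0.374 0.701 rad/s, eef=-0.400 0.025 0.441 m, τ=8.778 0.918 -0.496 N·m.
t=0.400 s (step 20): θ=-0.513 -0.287 0.625 rad, dq=0.746 -0.355 0.677 rad/s, eef=-0.375 0.024 0.457 m, τ=7.605 0.834 -0.486 N·m.
t=0.480 s (step 24): θ=-0.460 -0.315 0.678 rad, dq=0.571 -0.330 0.642 rad/s, eef=-0.355 0.023 0.467 m, τ=6.937 0.795 -0.495 N·m.
t=0.560 s (step 28): θ=-0.421 -0.340 0.727 rad, dq=0.407 -0.302 0.599 rad/s, eef=-0.340 0.021 0.473 m, τ=6.630 0.786 -0.513 N·m.
t=0.640 s (step 32): θ=-0.395 -0.363 0.773 rad, dq=0.268 -0.272 0.551 rad/s, eef=-0.331 0.020 0.474 m, τ=6.563 0.795 -0.534 N·m.
t=0.720 s (step 36): θ=-0.378 -0.383 0.815 rad, dq=0.158 -0.242 0.503 rad/s, eef=-0.326 0.018 0.473 m, τ=6.640 0.812 -0.555 N·m.
t=0.800 s (step 40): θ=-0.369 -0.401 0.854 rad, dq=0.077 -0.213 0.455 rad/s, eef=-0.324 0.015 0.470 m, τ=6.791 0.832 -0.572 N·m.
t=0.880 s (step 44): θ=-0.365 -0.417 0.888 rad, dq=0.022 -0.187 0.411 rad/s, eef=-0.324 0.013 0.465 m, τ=6.969 0.852 -0.585 N·m.
t=0.960 s (step 48): θ=-0.364 -0.432 0.919 rad, dq=-0.010 -0.172 0.373 rad/s, eef=-0.325 0.011 0.460 m, τ=7.125 0.868 -0.595 N·m.
t=1.040 s (step 52): θ=-0.366 -0.445 0.948 rad, dq=-0.026 -0.154 0.339 rad/s, eef=-0.327 0.010 0.455 m, τ=7.247 0.879 -0.601 N·m.
t=1.100 s (step 55): θ=-0.368 -0.454 0.967 rad, dq=-0.033 -0.139 0.315 rad/s, eef=-0.329 0.008 0.451 m.


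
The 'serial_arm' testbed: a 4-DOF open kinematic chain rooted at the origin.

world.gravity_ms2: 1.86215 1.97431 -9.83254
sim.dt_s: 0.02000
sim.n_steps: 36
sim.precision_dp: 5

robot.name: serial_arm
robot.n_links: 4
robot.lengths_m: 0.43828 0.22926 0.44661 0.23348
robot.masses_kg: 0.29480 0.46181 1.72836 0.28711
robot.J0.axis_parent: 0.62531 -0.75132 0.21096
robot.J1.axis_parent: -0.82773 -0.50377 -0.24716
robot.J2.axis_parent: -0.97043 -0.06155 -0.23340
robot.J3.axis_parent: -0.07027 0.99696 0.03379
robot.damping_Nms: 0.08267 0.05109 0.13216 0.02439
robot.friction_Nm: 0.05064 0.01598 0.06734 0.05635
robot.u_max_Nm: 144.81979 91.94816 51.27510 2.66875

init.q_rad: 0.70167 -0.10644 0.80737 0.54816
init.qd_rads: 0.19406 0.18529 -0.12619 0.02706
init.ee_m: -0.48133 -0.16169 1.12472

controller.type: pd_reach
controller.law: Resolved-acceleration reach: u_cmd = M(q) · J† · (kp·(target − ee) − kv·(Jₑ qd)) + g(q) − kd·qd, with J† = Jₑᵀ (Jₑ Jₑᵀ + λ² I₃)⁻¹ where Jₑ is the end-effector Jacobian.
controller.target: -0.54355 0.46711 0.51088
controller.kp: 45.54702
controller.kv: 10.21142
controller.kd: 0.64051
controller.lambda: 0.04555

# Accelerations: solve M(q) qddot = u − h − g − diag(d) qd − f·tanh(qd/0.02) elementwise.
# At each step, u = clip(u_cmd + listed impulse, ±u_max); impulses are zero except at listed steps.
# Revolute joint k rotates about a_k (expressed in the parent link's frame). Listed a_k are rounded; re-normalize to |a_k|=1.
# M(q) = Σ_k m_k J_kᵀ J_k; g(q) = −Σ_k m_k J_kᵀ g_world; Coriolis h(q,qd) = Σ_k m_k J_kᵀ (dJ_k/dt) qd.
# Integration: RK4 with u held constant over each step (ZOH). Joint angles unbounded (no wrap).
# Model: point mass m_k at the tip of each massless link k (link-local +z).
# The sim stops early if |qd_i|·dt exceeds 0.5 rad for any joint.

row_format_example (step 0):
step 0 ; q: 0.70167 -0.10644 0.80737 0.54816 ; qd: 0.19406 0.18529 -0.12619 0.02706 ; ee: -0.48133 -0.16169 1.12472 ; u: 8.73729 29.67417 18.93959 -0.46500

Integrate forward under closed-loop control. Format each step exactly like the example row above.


step 1 ; q: 0.71174 -0.10222 0.82392 0.56031 ; qd: 0.80627 0.27436 1.72937 1.18498 ; ee: -0.48604 -0.15812 1.11760 ; u: 3.79245 22.62482 13.27548 -1.11975
step 2 ; q: 0.73158 -0.09293 0.86781 0.58264 ; qd: 1.17459 0.70196 2.60574 1.04733 ; ee: -0.49389 -0.14432 1.10184 ; u: -2.28910 15.93694 9.31170 -0.82268
step 3 ; q: 0.75724 -0.07288 0.92281 0.60163 ; qd: 1.39126 1.34611 2.85170 0.84852 ; ee: -0.50616 -0.12314 1.08002 ; u: -7.29538 10.44928 6.44997 -0.53739
step 4 ; q: 0.78632 -0.03899 0.97907 0.61585 ; qd: 1.52030 2.07789 2.74207 0.56928 ; ee: -0.52124 -0.09679 1.05373 ; u: -11.01239 5.93930 4.24822 -0.23642
step 5 ; q: 0.81749 0.00980 1.03095 0.62440 ; qd: 1.60047 2.82742 2.42135 0.28108 ; ee: -0.53753 -0.06684 1.02412 ; u: -13.48561 2.27056 2.51271 0.03855
step 6 ; q: 0.85000 0.07336 1.07509 0.62735 ; qd: 1.65410 3.54776 1.97340 0.01751 ; ee: -0.55358 -0.03456 0.99210 ; u: -14.91452 -0.68863 1.15340 0.27320
step 7 ; q: 0.88345 0.15084 1.10943 0.62638 ; qd: 1.69346 4.21427 1.44266 -0.09297 ; ee: -0.56800 -0.00114 0.95852 ; u: -15.52590 -2.94784 0.16141 0.37540
step 8 ; q: 0.91759 0.24070 1.13286 0.62266 ; qd: 1.72199 4.77588 0.88874 -0.27896 ; ee: -0.57995 0.03239 0.92423 ; u: -15.56550 -4.79326 -0.55942 0.52817
step 9 ; q: 0.95221 0.34057 1.14524 0.61542 ; qd: 1.73862 5.20937 0.33943 -0.44309 ; ee: -0.58922 0.06540 0.88994 ; u: -15.14362 -6.22707 -1.03713 0.65974
step 10 ; q: 0.98702 0.44771 1.14691 0.60529 ; qd: 1.73998 5.49398 -0.17366 -0.56842 ; ee: -0.59563 0.09726 0.85636 ; u: -14.38779 -7.29742 -1.32184 0.75840
step 11 ; q: 1.02171 0.55890 1.13908 0.59284 ; qd: 1.72315 5.61355 -0.61254 -0.66988 ; ee: -0.59913 0.12752 0.82406 ; u: -13.39170 -8.07929 -1.50003 0.83517
step 12 ; q: 1.05582 0.67106 1.12307 0.57888 ; qd: 1.67932 5.58851 -0.98783 -0.71769 ; ee: -0.59988 0.15579 0.79358 ; u: -12.25319 -8.58506 -1.56226 0.87020
step 13 ; q: 1.08876 0.78138 1.10032 0.56424 ; qd: 1.60556 5.42871 -1.28419 -0.73678 ; ee: -0.59823 0.18188 0.76535 ; u: -11.03674 -8.88143 -1.56061 0.88322
step 14 ; q: 1.11993 0.88737 1.07246 0.54946 ; qd: 1.50152 5.15475 -1.49581 -0.73098 ; ee: -0.59459 0.20571 0.73966 ; u: -9.79958 -9.01361 -1.53109 0.87761
step 15 ; q: 1.14875 0.98699 1.04119 0.53500 ; qd: 1.37010 4.79338 -1.62434 -0.70624 ; ee: -0.58942 0.22732 0.71663 ; u: -8.58976 -9.02207 -1.49639 0.85836
step 16 ; q: 1.17473 1.07878 1.00809 0.52116 ; qd: 1.21717 4.37398 -1.67792 -0.66822 ; ee: -0.58313 0.24682 0.69629 ; u: -7.44739 -8.93943 -1.46609 0.83010
step 17 ; q: 1.19750 1.16186 0.97455 0.50818 ; qd: 1.05083 3.92519 -1.66948 -0.62198 ; ee: -0.57615 0.26438 0.67855 ; u: -6.40386 -8.79044 -1.43959 0.79685
step 18 ; q: 1.21689 1.23591 0.94165 0.49617 ; qd: 0.88001 3.47223 -1.61450 -0.57175 ; ee: -0.56883 0.28019 0.66322 ; u: -5.48101 -8.59321 -1.41029 0.76179
step 19 ; q: 1.23288 1.30103 0.91017 0.48519 ; qd: 0.71319 3.03517 -1.52877 -0.52080 ; ee: -0.56149 0.29442 0.65008 ; u: -4.69071 -8.36104 -1.36968 0.72729
step 20 ; q: 1.24564 1.35770 0.88059 0.47522 ; qd: 0.55732 2.62830 -1.42646 -0.47147 ; ee: -0.55438 0.30727 0.63885 ; u: -4.03552 -8.10426 -1.31053 0.69495
step 21 ; q: 1.25542 1.40660 0.85312 0.46621 ; qd: 0.41723 2.26031 -1.31895 -0.42529 ; ee: -0.54770 0.31890 0.62927 ; u: -3.51026 -7.83154 -1.22861 0.66572
step 22 ; q: 1.26258 1.44856 0.82778 0.45809 ; qd: 0.29561 1.93511 -1.21434 -0.38312 ; ee: -0.54158 0.32947 0.62107 ; u: -3.10409 -7.55058 -1.12316 0.64004
step 23 ; q: 1.26749 1.48443 0.80446 0.45078 ; qd: 0.19326 1.65302 -1.11767 -0.34528 ; ee: -0.53612 0.33911 0.61400 ; u: -2.80272 -7.26830 -0.99637 0.61799
step 24 ; q: 1.27053 1.51508 0.78298 0.44418 ; qd: 0.10951 1.41181 -1.03142 -0.31175 ; ee: -0.53136 0.34794 0.60787 ; u: -2.59037 -6.99081 -0.85254 0.59941
step 25 ; q: 1.27206 1.54126 0.76312 0.43822 ; qd: 0.04282 1.20781 -0.95617 -0.28226 ; ee: -0.52733 0.35603 0.60248 ; u: -2.45134 -6.72323 -0.69698 0.58399
step 26 ; q: 1.27241 1.56370 0.74466 0.43282 ; qd: -0.00772 1.03758 -0.89134 -0.25694 ; ee: -0.52399 0.36348 0.59769 ; u: -2.37597 -6.47007 -0.53518 0.57167
step 27 ; q: 1.27192 1.58304 0.72740 0.42787 ; qd: -0.04192 0.89850 -0.83570 -0.23594 ; ee: -0.52132 0.37033 0.59335 ; u: -2.36237 -6.23429 -0.37161 0.56236
step 28 ; q: 1.27084 1.59984 0.71119 0.42334 ; qd: -0.06632 0.78270 -0.78779 -0.21614 ; ee: -0.51928 0.37664 0.58939 ; u: -2.38252 -6.01469 -0.21038 0.55383
step 29 ; q: 1.26935 1.61451 0.69587 0.41918 ; qd: -0.08338 0.68582 -0.74593 -0.19852 ; ee: -0.51779 0.38244 0.58571 ; u: -2.42342 -5.81392 -0.05552 0.54683
step 30 ; q: 1.26757 1.62740 0.68133 0.41535 ; qd: -0.09468 0.60462 -0.70878 -0.18278 ; ee: -0.51681 0.38779 0.58229 ; u: -2.47797 -5.63270 0.09027 0.54113
step 31 ; q: 1.26561 1.63880 0.66751 0.41183 ; qd: -0.10149 0.53642 -0.67522 -0.16861 ; ee: -0.51626 0.39273 0.57908 ; u: -2.54069 -5.47108 0.22522 0.53648
step 32 ; q: 1.26355 1.64894 0.65433 0.40858 ; qd: -0.10489 0.47894 -0.64436 -0.15576 ; ee: -0.51609 0.39728 0.57604 ; u: -2.60735 -5.32860 0.34830 0.53267
step 33 ; q: 1.26144 1.65802 0.64174 0.40557 ; qd: -0.10572 0.43030 -0.61554 -0.14402 ; ee: -0.51623 0.40149 0.57317 ; u: -2.67478 -5.20446 0.45907 0.52956
step 34 ; q: 1.25934 1.66621 0.62971 0.40279 ; qd: -0.10468 0.38895 -0.58826 -0.13323 ; ee: -0.51664 0.40537 0.57043 ; u: -2.74062 -5.09760 0.55756 0.52700
step 35 ; q: 1.25727 1.67362 0.61822 0.40022 ; qd: -0.10229 0.35363 -0.56219 -0.12324 ; ee: -0.51725 0.40896 0.56783 ; u: -2.80323 -5.00680 0.64413 0.52489
step 36 ; q: 1.25525 1.68038 0.60724 0.39784 ; qd: -0.09897 0.32331 -0.53710 -0.11395 ; ee: -0.51804 0.41228 0.56535


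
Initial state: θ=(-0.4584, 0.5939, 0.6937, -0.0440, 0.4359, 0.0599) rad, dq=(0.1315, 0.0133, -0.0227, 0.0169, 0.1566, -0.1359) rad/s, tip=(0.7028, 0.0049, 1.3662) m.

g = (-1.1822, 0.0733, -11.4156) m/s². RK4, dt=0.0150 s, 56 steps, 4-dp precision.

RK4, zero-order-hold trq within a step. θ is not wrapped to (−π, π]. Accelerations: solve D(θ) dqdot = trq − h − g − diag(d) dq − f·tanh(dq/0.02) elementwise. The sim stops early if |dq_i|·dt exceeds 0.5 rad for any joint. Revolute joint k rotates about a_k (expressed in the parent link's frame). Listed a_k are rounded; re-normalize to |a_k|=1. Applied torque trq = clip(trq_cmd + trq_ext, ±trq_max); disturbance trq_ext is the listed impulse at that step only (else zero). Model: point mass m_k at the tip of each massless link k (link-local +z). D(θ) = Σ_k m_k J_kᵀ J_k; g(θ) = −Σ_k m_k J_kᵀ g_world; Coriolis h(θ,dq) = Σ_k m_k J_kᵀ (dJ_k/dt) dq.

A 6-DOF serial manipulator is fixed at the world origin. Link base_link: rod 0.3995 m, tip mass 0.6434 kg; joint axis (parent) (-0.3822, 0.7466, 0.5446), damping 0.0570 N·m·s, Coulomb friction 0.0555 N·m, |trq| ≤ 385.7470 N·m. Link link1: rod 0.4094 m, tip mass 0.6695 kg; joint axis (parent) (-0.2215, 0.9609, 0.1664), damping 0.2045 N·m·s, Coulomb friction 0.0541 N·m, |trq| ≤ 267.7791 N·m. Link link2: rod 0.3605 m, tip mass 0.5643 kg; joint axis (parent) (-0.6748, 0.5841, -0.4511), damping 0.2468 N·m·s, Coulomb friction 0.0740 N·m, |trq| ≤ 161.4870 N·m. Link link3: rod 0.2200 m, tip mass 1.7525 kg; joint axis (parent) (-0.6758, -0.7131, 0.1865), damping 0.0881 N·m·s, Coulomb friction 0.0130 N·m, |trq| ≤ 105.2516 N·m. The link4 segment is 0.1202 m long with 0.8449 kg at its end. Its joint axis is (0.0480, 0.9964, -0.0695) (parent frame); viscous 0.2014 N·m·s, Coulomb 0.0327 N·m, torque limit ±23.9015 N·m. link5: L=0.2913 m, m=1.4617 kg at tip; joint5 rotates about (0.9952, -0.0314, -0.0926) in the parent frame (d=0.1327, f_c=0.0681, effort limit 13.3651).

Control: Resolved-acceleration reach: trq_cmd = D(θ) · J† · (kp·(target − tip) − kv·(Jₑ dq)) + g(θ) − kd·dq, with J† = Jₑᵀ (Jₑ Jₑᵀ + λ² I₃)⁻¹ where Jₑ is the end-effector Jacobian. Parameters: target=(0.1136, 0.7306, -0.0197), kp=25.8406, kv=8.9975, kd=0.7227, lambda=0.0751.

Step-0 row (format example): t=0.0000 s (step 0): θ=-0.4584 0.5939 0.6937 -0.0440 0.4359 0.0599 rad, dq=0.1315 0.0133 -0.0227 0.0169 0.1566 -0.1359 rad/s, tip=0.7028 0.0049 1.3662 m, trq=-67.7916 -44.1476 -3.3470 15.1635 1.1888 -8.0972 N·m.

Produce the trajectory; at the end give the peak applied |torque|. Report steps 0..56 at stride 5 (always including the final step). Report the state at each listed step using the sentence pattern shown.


t=0.0750 s (step 5): θ=-0.5666 0.5960 0.8769 0.1190 0.4963 -0.0529 rad, dq=-2.4069 0.0855 3.7082 3.7323 0.7600 -2.3630 rad/s, tip=0.6764 0.0514 1.2825 m, trq=-20.6001 -22.2751 -11.3111 6.6663 -3.2080 -1.9595 N·m.
t=0.1500 s (step 10): θ=-0.7575 0.6158 1.1435 0.4381 0.5060 -0.2284 rad, dq=-2.4510 0.4127 3.2478 4.4102 -0.4561 -2.0861 rad/s, tip=0.5899 0.1347 1.1131 m, trq=12.3679 -7.2931 -16.7626 -1.4068 -3.6414 2.1674 N·m.
t=0.2250 s (step 15): θ=-0.9135 0.6554 1.3607 0.7525 0.4528 -0.3509 rad, dq=-1.6319 0.6091 2.6072 3.8998 -0.8328 -1.1772 rad/s, tip=0.4778 0.2221 0.9167 m, trq=20.6853 -6.2941 -25.3569 -9.2080 -2.6562 5.2314 N·m.
t=0.3000 s (step 20): θ=-0.9982 0.7109 1.5367 1.0167 0.3970 -0.4113 rad, dq=-0.6145 0.8801 2.1134 3.1017 -0.6313 -0.4908 rad/s, tip=0.3685 0.3000 0.7270 m, trq=17.8853 -10.0983 -32.1609 -12.5707 -2.3736 6.4978 N·m.
t=0.3750 s (step 25): θ=-1.0080 0.7920 1.6766 1.2103 0.3599 -0.4354 rad, dq=0.3310 1.2907 1.6040 2.0110 -0.3785 -0.2182 rad/s, tip=0.2764 0.3633 0.5627 m, trq=11.4153 -14.5590 -35.3480 -10.1982 -3.3804 6.1880 N·m.
t=0.4500 s (step 30): θ=-0.9514 0.9000 1.7751 1.3146 0.3358 -0.4507 rad, dq=1.1612 1.5356 1.0058 0.7721 -0.2904 -0.2156 rad/s, tip=0.2095 0.4128 0.4303 m, trq=2.4377 -19.4298 -35.4687 -3.6318 -5.0616 4.7405 N·m.
t=0.5250 s (step 35): θ=-0.8371 1.0117 1.8260 1.3340 0.3152 -0.4673 rad, dq=1.8573 1.3792 0.3453 -0.1806 -0.2547 -0.2208 rad/s, tip=0.1699 0.4559 0.3256 m, trq=-7.8727 -24.4731 -33.4392 3.8889 -6.5271 2.6959 N·m.
t=0.6000 s (step 40): θ=-0.6789 1.0983 1.8299 1.3011 0.2987 -0.4821 rad, dq=2.3179 0.8856 -0.2024 -0.6205 -0.1905 -0.1675 rad/s, tip=0.1511 0.4989 0.2409 m, trq=-16.9693 -28.2888 -30.0619 9.6120 -7.2529 0.7324 N·m.
t=0.6750 s (step 45): θ=-0.4986 1.1439 1.8007 1.2511 0.2887 -0.4936 rad, dq=2.4370 0.3437 -0.5405 -0.6656 -0.0708 -0.1468 rad/s, tip=0.1433 0.5426 0.1715 m, trq=-23.6934 -30.2655 -26.2939 12.8795 -7.3466 -0.7079 N·m.
t=0.7500 s (step 50): θ=-0.3211 1.1535 1.7543 1.2053 0.2874 -0.5052 rad, dq=2.2555 -0.0516 -0.6694 -0.5490 0.0232 -0.1692 rad/s, tip=0.1398 0.5847 0.1159 m, trq=-28.2398 -30.8335 -22.9182 14.3305 -7.0544 -1.6069 N·m.
t=0.8250 s (step 55): θ=-0.1653 1.1421 1.7034 1.1694 0.2915 -0.5188 rad, dq=1.8882 -0.2333 -0.6641 -0.4049 0.0793 -0.1791 rad/s, tip=0.1374 0.6234 0.0730 m, trq=-31.1121 -30.7324 -20.3981 14.7783 -6.6547 -2.1281 N·m.
t=0.8400 s (step 56): θ=-0.1376 1.1385 1.6936 1.1635 0.2928 -0.5215 rad, dq=1.8068 -0.2521 -0.6510 -0.3763 0.0866 -0.1757 rad/s, tip=0.1369 0.6305 0.0658 m.
max |trq| (N·m): 67.7916
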